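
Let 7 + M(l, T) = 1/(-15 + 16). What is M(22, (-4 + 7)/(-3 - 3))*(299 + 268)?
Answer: -3402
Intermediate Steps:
M(l, T) = -6 (M(l, T) = -7 + 1/(-15 + 16) = -7 + 1/1 = -7 + 1 = -6)
M(22, (-4 + 7)/(-3 - 3))*(299 + 268) = -6*(299 + 268) = -6*567 = -3402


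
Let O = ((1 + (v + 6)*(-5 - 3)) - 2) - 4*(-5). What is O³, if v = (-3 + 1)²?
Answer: -226981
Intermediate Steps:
v = 4 (v = (-2)² = 4)
O = -61 (O = ((1 + (4 + 6)*(-5 - 3)) - 2) - 4*(-5) = ((1 + 10*(-8)) - 2) + 20 = ((1 - 80) - 2) + 20 = (-79 - 2) + 20 = -81 + 20 = -61)
O³ = (-61)³ = -226981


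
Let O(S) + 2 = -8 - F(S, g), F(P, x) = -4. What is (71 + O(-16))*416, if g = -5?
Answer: 27040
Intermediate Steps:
O(S) = -6 (O(S) = -2 + (-8 - 1*(-4)) = -2 + (-8 + 4) = -2 - 4 = -6)
(71 + O(-16))*416 = (71 - 6)*416 = 65*416 = 27040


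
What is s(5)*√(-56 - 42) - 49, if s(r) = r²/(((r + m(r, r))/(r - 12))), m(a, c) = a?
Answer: -49 - 245*I*√2/2 ≈ -49.0 - 173.24*I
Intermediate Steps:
s(r) = r*(-12 + r)/2 (s(r) = r²/(((r + r)/(r - 12))) = r²/(((2*r)/(-12 + r))) = r²/((2*r/(-12 + r))) = r²*((-12 + r)/(2*r)) = r*(-12 + r)/2)
s(5)*√(-56 - 42) - 49 = ((½)*5*(-12 + 5))*√(-56 - 42) - 49 = ((½)*5*(-7))*√(-98) - 49 = -245*I*√2/2 - 49 = -49 - 245*I*√2/2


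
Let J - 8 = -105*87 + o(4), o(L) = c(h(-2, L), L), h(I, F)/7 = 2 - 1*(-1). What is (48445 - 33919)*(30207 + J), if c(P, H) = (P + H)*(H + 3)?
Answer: 308750130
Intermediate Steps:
h(I, F) = 21 (h(I, F) = 7*(2 - 1*(-1)) = 7*(2 + 1) = 7*3 = 21)
c(P, H) = (3 + H)*(H + P) (c(P, H) = (H + P)*(3 + H) = (3 + H)*(H + P))
o(L) = 63 + L**2 + 24*L (o(L) = L**2 + 3*L + 3*21 + L*21 = L**2 + 3*L + 63 + 21*L = 63 + L**2 + 24*L)
J = -8952 (J = 8 + (-105*87 + (63 + 4**2 + 24*4)) = 8 + (-9135 + (63 + 16 + 96)) = 8 + (-9135 + 175) = 8 - 8960 = -8952)
(48445 - 33919)*(30207 + J) = (48445 - 33919)*(30207 - 8952) = 14526*21255 = 308750130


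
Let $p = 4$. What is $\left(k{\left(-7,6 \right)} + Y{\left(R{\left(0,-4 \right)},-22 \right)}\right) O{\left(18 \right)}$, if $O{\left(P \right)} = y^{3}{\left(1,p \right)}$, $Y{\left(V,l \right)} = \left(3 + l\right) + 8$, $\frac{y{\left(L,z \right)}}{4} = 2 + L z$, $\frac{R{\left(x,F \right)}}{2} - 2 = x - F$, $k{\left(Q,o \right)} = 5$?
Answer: $-82944$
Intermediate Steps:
$R{\left(x,F \right)} = 4 - 2 F + 2 x$ ($R{\left(x,F \right)} = 4 + 2 \left(x - F\right) = 4 - \left(- 2 x + 2 F\right) = 4 - 2 F + 2 x$)
$y{\left(L,z \right)} = 8 + 4 L z$ ($y{\left(L,z \right)} = 4 \left(2 + L z\right) = 8 + 4 L z$)
$Y{\left(V,l \right)} = 11 + l$
$O{\left(P \right)} = 13824$ ($O{\left(P \right)} = \left(8 + 4 \cdot 1 \cdot 4\right)^{3} = \left(8 + 16\right)^{3} = 24^{3} = 13824$)
$\left(k{\left(-7,6 \right)} + Y{\left(R{\left(0,-4 \right)},-22 \right)}\right) O{\left(18 \right)} = \left(5 + \left(11 - 22\right)\right) 13824 = \left(5 - 11\right) 13824 = \left(-6\right) 13824 = -82944$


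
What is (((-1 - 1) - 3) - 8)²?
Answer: 169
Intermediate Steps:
(((-1 - 1) - 3) - 8)² = ((-2 - 3) - 8)² = (-5 - 8)² = (-13)² = 169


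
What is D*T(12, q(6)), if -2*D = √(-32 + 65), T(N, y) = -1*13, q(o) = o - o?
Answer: 13*√33/2 ≈ 37.340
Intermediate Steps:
q(o) = 0
T(N, y) = -13
D = -√33/2 (D = -√(-32 + 65)/2 = -√33/2 ≈ -2.8723)
D*T(12, q(6)) = -√33/2*(-13) = 13*√33/2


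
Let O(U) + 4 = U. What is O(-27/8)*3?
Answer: -177/8 ≈ -22.125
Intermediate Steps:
O(U) = -4 + U
O(-27/8)*3 = (-4 - 27/8)*3 = -59/8*3 = -177/8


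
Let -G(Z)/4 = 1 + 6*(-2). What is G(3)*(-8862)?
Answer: -389928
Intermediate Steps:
G(Z) = 44 (G(Z) = -4*(1 + 6*(-2)) = -4*(1 - 12) = -4*(-11) = 44)
G(3)*(-8862) = 44*(-8862) = -389928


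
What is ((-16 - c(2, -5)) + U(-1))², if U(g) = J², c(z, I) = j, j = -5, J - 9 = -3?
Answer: 625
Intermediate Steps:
J = 6 (J = 9 - 3 = 6)
c(z, I) = -5
U(g) = 36 (U(g) = 6² = 36)
((-16 - c(2, -5)) + U(-1))² = ((-16 - 1*(-5)) + 36)² = ((-16 + 5) + 36)² = (-11 + 36)² = 25² = 625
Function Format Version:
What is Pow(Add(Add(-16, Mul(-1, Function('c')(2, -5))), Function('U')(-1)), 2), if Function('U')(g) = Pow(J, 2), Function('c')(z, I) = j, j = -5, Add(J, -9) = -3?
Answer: 625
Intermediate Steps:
J = 6 (J = Add(9, -3) = 6)
Function('c')(z, I) = -5
Function('U')(g) = 36 (Function('U')(g) = Pow(6, 2) = 36)
Pow(Add(Add(-16, Mul(-1, Function('c')(2, -5))), Function('U')(-1)), 2) = Pow(Add(Add(-16, Mul(-1, -5)), 36), 2) = Pow(Add(Add(-16, 5), 36), 2) = Pow(Add(-11, 36), 2) = Pow(25, 2) = 625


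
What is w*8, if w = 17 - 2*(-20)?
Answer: 456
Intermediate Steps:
w = 57 (w = 17 + 40 = 57)
w*8 = 57*8 = 456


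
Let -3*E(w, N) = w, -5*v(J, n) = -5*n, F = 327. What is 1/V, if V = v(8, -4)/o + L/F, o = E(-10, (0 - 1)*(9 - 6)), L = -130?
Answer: -1635/2612 ≈ -0.62596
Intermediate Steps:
v(J, n) = n (v(J, n) = -(-1)*n = n)
E(w, N) = -w/3
o = 10/3 (o = -1/3*(-10) = 10/3 ≈ 3.3333)
V = -2612/1635 (V = -4/10/3 - 130/327 = -4*3/10 - 130*1/327 = -6/5 - 130/327 = -2612/1635 ≈ -1.5976)
1/V = 1/(-2612/1635) = -1635/2612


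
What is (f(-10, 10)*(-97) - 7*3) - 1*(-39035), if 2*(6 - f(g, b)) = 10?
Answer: 38917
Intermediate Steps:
f(g, b) = 1 (f(g, b) = 6 - 1/2*10 = 6 - 5 = 1)
(f(-10, 10)*(-97) - 7*3) - 1*(-39035) = (1*(-97) - 7*3) - 1*(-39035) = (-97 - 21) + 39035 = -118 + 39035 = 38917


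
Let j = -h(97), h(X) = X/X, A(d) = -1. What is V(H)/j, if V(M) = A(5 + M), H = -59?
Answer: 1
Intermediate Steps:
h(X) = 1
V(M) = -1
j = -1 (j = -1*1 = -1)
V(H)/j = -1/(-1) = -1*(-1) = 1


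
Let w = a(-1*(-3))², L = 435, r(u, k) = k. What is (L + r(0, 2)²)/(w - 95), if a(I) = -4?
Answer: -439/79 ≈ -5.5570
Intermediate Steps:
w = 16 (w = (-4)² = 16)
(L + r(0, 2)²)/(w - 95) = (435 + 2²)/(16 - 95) = (435 + 4)/(-79) = 439*(-1/79) = -439/79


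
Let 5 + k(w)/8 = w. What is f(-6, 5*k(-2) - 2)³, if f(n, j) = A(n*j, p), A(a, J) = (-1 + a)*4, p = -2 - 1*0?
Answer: 309464471744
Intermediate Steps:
p = -2 (p = -2 + 0 = -2)
k(w) = -40 + 8*w
A(a, J) = -4 + 4*a
f(n, j) = -4 + 4*j*n (f(n, j) = -4 + 4*(n*j) = -4 + 4*(j*n) = -4 + 4*j*n)
f(-6, 5*k(-2) - 2)³ = (-4 + 4*(5*(-40 + 8*(-2)) - 2)*(-6))³ = (-4 + 4*(5*(-40 - 16) - 2)*(-6))³ = (-4 + 4*(5*(-56) - 2)*(-6))³ = (-4 + 4*(-280 - 2)*(-6))³ = (-4 + 4*(-282)*(-6))³ = (-4 + 6768)³ = 6764³ = 309464471744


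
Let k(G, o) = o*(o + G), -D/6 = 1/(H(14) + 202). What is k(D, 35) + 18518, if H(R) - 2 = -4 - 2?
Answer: 651484/33 ≈ 19742.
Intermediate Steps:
H(R) = -4 (H(R) = 2 + (-4 - 2) = 2 - 6 = -4)
D = -1/33 (D = -6/(-4 + 202) = -6/198 = -6*1/198 = -1/33 ≈ -0.030303)
k(G, o) = o*(G + o)
k(D, 35) + 18518 = 35*(-1/33 + 35) + 18518 = 35*(1154/33) + 18518 = 40390/33 + 18518 = 651484/33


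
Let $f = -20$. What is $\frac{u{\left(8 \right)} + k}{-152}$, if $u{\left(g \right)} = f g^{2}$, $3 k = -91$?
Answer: $\frac{3931}{456} \approx 8.6206$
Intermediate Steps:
$k = - \frac{91}{3}$ ($k = \frac{1}{3} \left(-91\right) = - \frac{91}{3} \approx -30.333$)
$u{\left(g \right)} = - 20 g^{2}$
$\frac{u{\left(8 \right)} + k}{-152} = \frac{- 20 \cdot 8^{2} - \frac{91}{3}}{-152} = - \frac{\left(-20\right) 64 - \frac{91}{3}}{152} = - \frac{-1280 - \frac{91}{3}}{152} = \left(- \frac{1}{152}\right) \left(- \frac{3931}{3}\right) = \frac{3931}{456}$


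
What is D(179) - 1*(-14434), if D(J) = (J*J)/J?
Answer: 14613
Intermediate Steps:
D(J) = J (D(J) = J**2/J = J)
D(179) - 1*(-14434) = 179 - 1*(-14434) = 179 + 14434 = 14613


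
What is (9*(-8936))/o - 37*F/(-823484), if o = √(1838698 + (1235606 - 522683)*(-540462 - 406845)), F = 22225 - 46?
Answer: 820623/823484 + 80424*I*√675355109663/675355109663 ≈ 0.99653 + 0.097863*I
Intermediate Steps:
F = 22179
o = I*√675355109663 (o = √(1838698 + 712923*(-947307)) = √(1838698 - 675356948361) = √(-675355109663) = I*√675355109663 ≈ 8.218e+5*I)
(9*(-8936))/o - 37*F/(-823484) = (9*(-8936))/((I*√675355109663)) - 37*22179/(-823484) = -(-80424)*I*√675355109663/675355109663 - 820623*(-1/823484) = 80424*I*√675355109663/675355109663 + 820623/823484 = 820623/823484 + 80424*I*√675355109663/675355109663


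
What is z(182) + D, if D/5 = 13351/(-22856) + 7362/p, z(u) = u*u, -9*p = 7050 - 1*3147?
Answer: 982353033009/29735656 ≈ 33036.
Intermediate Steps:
p = -1301/3 (p = -(7050 - 1*3147)/9 = -(7050 - 3147)/9 = -⅑*3903 = -1301/3 ≈ -433.67)
z(u) = u²
D = -2610836335/29735656 (D = 5*(13351/(-22856) + 7362/(-1301/3)) = 5*(13351*(-1/22856) + 7362*(-3/1301)) = 5*(-13351/22856 - 22086/1301) = 5*(-522167267/29735656) = -2610836335/29735656 ≈ -87.802)
z(182) + D = 182² - 2610836335/29735656 = 33124 - 2610836335/29735656 = 982353033009/29735656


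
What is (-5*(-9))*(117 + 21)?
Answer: 6210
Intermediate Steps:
(-5*(-9))*(117 + 21) = 45*138 = 6210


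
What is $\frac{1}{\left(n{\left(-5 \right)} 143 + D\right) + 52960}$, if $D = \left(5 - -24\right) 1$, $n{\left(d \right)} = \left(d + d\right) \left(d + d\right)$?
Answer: $\frac{1}{67289} \approx 1.4861 \cdot 10^{-5}$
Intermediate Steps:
$n{\left(d \right)} = 4 d^{2}$ ($n{\left(d \right)} = 2 d 2 d = 4 d^{2}$)
$D = 29$ ($D = \left(5 + \left(-1 + 25\right)\right) 1 = \left(5 + 24\right) 1 = 29 \cdot 1 = 29$)
$\frac{1}{\left(n{\left(-5 \right)} 143 + D\right) + 52960} = \frac{1}{\left(4 \left(-5\right)^{2} \cdot 143 + 29\right) + 52960} = \frac{1}{\left(4 \cdot 25 \cdot 143 + 29\right) + 52960} = \frac{1}{\left(100 \cdot 143 + 29\right) + 52960} = \frac{1}{\left(14300 + 29\right) + 52960} = \frac{1}{14329 + 52960} = \frac{1}{67289}$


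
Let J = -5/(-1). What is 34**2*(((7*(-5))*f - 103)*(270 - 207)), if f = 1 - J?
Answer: 2694636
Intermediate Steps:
J = 5 (J = -5*(-1) = 5)
f = -4 (f = 1 - 1*5 = 1 - 5 = -4)
34**2*(((7*(-5))*f - 103)*(270 - 207)) = 34**2*(((7*(-5))*(-4) - 103)*(270 - 207)) = 1156*((-35*(-4) - 103)*63) = 1156*((140 - 103)*63) = 1156*(37*63) = 1156*2331 = 2694636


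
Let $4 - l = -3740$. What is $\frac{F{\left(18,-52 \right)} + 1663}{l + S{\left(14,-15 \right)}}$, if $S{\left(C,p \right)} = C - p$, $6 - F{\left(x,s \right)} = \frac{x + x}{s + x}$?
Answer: $\frac{2581}{5831} \approx 0.44263$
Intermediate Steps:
$l = 3744$ ($l = 4 - -3740 = 4 + 3740 = 3744$)
$F{\left(x,s \right)} = 6 - \frac{2 x}{s + x}$ ($F{\left(x,s \right)} = 6 - \frac{x + x}{s + x} = 6 - \frac{2 x}{s + x}$)
$\frac{F{\left(18,-52 \right)} + 1663}{l + S{\left(14,-15 \right)}} = \frac{\frac{2 \left(2 \cdot 18 + 3 \left(-52\right)\right)}{-52 + 18} + 1663}{3744 + \left(14 - -15\right)} = \frac{\frac{2 \left(36 - 156\right)}{-34} + 1663}{3744 + \left(14 + 15\right)} = \frac{2 \left(- \frac{1}{34}\right) \left(-120\right) + 1663}{3744 + 29} = \frac{\frac{120}{17} + 1663}{3773} = \frac{28391}{17} \cdot \frac{1}{3773} = \frac{2581}{5831}$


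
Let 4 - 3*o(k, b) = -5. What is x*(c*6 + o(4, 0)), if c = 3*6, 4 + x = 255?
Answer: 27861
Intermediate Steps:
x = 251 (x = -4 + 255 = 251)
o(k, b) = 3 (o(k, b) = 4/3 - 1/3*(-5) = 4/3 + 5/3 = 3)
c = 18
x*(c*6 + o(4, 0)) = 251*(18*6 + 3) = 251*(108 + 3) = 251*111 = 27861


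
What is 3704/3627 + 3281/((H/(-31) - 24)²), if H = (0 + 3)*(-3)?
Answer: 1493008123/217710675 ≈ 6.8578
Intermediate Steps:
H = -9 (H = 3*(-3) = -9)
3704/3627 + 3281/((H/(-31) - 24)²) = 3704/3627 + 3281/((-9/(-31) - 24)²) = 3704*(1/3627) + 3281/((-9*(-1/31) - 24)²) = 3704/3627 + 3281/((9/31 - 24)²) = 3704/3627 + 3281/((-735/31)²) = 3704/3627 + 3281/(540225/961) = 3704/3627 + 3281*(961/540225) = 3704/3627 + 3153041/540225 = 1493008123/217710675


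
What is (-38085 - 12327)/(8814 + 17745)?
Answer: -16804/8853 ≈ -1.8981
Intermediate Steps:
(-38085 - 12327)/(8814 + 17745) = -50412/26559 = -50412*1/26559 = -16804/8853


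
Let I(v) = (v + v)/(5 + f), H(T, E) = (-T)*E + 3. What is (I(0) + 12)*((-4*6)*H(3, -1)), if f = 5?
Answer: -1728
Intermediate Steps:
H(T, E) = 3 - E*T (H(T, E) = -E*T + 3 = 3 - E*T)
I(v) = v/5 (I(v) = (v + v)/(5 + 5) = (2*v)/10 = (2*v)*(⅒) = v/5)
(I(0) + 12)*((-4*6)*H(3, -1)) = ((⅕)*0 + 12)*((-4*6)*(3 - 1*(-1)*3)) = (0 + 12)*(-24*(3 + 3)) = 12*(-24*6) = 12*(-144) = -1728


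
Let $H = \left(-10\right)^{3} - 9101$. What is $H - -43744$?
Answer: $33643$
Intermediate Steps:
$H = -10101$ ($H = -1000 - 9101 = -10101$)
$H - -43744 = -10101 - -43744 = -10101 + 43744 = 33643$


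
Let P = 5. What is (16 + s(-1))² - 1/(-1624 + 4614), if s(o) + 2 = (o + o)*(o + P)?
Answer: 107639/2990 ≈ 36.000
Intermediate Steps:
s(o) = -2 + 2*o*(5 + o) (s(o) = -2 + (o + o)*(o + 5) = -2 + (2*o)*(5 + o) = -2 + 2*o*(5 + o))
(16 + s(-1))² - 1/(-1624 + 4614) = (16 + (-2 + 2*(-1)² + 10*(-1)))² - 1/(-1624 + 4614) = (16 + (-2 + 2*1 - 10))² - 1/2990 = (16 + (-2 + 2 - 10))² - 1*1/2990 = (16 - 10)² - 1/2990 = 6² - 1/2990 = 36 - 1/2990 = 107639/2990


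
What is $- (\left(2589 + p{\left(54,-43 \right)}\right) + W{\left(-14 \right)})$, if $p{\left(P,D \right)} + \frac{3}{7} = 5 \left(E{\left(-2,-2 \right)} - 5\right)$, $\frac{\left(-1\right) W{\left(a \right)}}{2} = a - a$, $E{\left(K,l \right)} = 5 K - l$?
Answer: $- \frac{17665}{7} \approx -2523.6$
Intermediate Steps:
$E{\left(K,l \right)} = - l + 5 K$
$W{\left(a \right)} = 0$ ($W{\left(a \right)} = - 2 \left(a - a\right) = \left(-2\right) 0 = 0$)
$p{\left(P,D \right)} = - \frac{458}{7}$ ($p{\left(P,D \right)} = - \frac{3}{7} + 5 \left(\left(\left(-1\right) \left(-2\right) + 5 \left(-2\right)\right) - 5\right) = - \frac{3}{7} + 5 \left(\left(2 - 10\right) - 5\right) = - \frac{3}{7} + 5 \left(-8 - 5\right) = - \frac{3}{7} + 5 \left(-13\right) = - \frac{3}{7} - 65 = - \frac{458}{7}$)
$- (\left(2589 + p{\left(54,-43 \right)}\right) + W{\left(-14 \right)}) = - (\left(2589 - \frac{458}{7}\right) + 0) = - (\frac{17665}{7} + 0) = \left(-1\right) \frac{17665}{7} = - \frac{17665}{7}$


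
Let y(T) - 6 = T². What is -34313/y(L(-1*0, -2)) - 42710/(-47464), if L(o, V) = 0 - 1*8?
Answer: -406410633/830620 ≈ -489.29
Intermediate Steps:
L(o, V) = -8 (L(o, V) = 0 - 8 = -8)
y(T) = 6 + T²
-34313/y(L(-1*0, -2)) - 42710/(-47464) = -34313/(6 + (-8)²) - 42710/(-47464) = -34313/(6 + 64) - 42710*(-1/47464) = -34313/70 + 21355/23732 = -406410633/830620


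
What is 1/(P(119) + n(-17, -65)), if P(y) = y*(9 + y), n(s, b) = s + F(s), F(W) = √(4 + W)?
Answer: 15215/231496238 - I*√13/231496238 ≈ 6.5725e-5 - 1.5575e-8*I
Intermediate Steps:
n(s, b) = s + √(4 + s)
1/(P(119) + n(-17, -65)) = 1/(119*(9 + 119) + (-17 + √(4 - 17))) = 1/(119*128 + (-17 + √(-13))) = 1/(15232 + (-17 + I*√13)) = 1/(15215 + I*√13)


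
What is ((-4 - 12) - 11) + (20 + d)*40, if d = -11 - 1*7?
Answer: 53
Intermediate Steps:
d = -18 (d = -11 - 7 = -18)
((-4 - 12) - 11) + (20 + d)*40 = ((-4 - 12) - 11) + (20 - 18)*40 = (-16 - 11) + 2*40 = -27 + 80 = 53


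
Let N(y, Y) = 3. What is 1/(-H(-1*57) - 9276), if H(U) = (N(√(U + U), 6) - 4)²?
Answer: -1/9277 ≈ -0.00010779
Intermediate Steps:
H(U) = 1 (H(U) = (3 - 4)² = (-1)² = 1)
1/(-H(-1*57) - 9276) = 1/(-1*1 - 9276) = 1/(-1 - 9276) = 1/(-9277) = -1/9277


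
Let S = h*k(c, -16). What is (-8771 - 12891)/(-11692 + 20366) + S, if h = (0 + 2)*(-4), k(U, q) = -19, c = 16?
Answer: 648393/4337 ≈ 149.50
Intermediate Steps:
h = -8 (h = 2*(-4) = -8)
S = 152 (S = -8*(-19) = 152)
(-8771 - 12891)/(-11692 + 20366) + S = (-8771 - 12891)/(-11692 + 20366) + 152 = -21662/8674 + 152 = -21662*1/8674 + 152 = -10831/4337 + 152 = 648393/4337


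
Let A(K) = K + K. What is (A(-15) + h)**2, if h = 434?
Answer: 163216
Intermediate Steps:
A(K) = 2*K
(A(-15) + h)**2 = (2*(-15) + 434)**2 = (-30 + 434)**2 = 404**2 = 163216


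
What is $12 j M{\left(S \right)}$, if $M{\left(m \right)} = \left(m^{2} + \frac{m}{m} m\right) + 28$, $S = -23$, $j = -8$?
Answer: $-51264$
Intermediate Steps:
$M{\left(m \right)} = 28 + m + m^{2}$ ($M{\left(m \right)} = \left(m^{2} + 1 m\right) + 28 = \left(m^{2} + m\right) + 28 = \left(m + m^{2}\right) + 28 = 28 + m + m^{2}$)
$12 j M{\left(S \right)} = 12 \left(-8\right) \left(28 - 23 + \left(-23\right)^{2}\right) = - 96 \left(28 - 23 + 529\right) = \left(-96\right) 534 = -51264$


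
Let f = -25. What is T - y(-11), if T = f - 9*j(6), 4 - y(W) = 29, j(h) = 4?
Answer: -36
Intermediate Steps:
y(W) = -25 (y(W) = 4 - 1*29 = 4 - 29 = -25)
T = -61 (T = -25 - 9*4 = -25 - 36 = -61)
T - y(-11) = -61 - 1*(-25) = -61 + 25 = -36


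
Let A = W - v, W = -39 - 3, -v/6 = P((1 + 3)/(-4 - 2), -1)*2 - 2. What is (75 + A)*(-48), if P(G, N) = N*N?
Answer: -1584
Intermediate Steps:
P(G, N) = N²
v = 0 (v = -6*((-1)²*2 - 2) = -6*(1*2 - 2) = -6*(2 - 2) = -6*0 = 0)
W = -42
A = -42 (A = -42 - 1*0 = -42 + 0 = -42)
(75 + A)*(-48) = (75 - 42)*(-48) = 33*(-48) = -1584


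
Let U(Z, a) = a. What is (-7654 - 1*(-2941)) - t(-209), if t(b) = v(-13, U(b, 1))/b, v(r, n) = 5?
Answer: -985012/209 ≈ -4713.0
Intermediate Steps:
t(b) = 5/b
(-7654 - 1*(-2941)) - t(-209) = (-7654 - 1*(-2941)) - 5/(-209) = (-7654 + 2941) - 5*(-1)/209 = -4713 - 1*(-5/209) = -4713 + 5/209 = -985012/209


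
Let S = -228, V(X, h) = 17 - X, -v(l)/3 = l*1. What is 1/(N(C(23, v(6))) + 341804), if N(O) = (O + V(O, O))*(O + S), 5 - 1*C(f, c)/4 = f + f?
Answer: 1/335140 ≈ 2.9838e-6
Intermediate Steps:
v(l) = -3*l
C(f, c) = 20 - 8*f (C(f, c) = 20 - 4*(f + f) = 20 - 8*f)
N(O) = -3876 + 17*O (N(O) = (O + (17 - O))*(O - 228) = 17*(-228 + O) = -3876 + 17*O)
1/(N(C(23, v(6))) + 341804) = 1/((-3876 + 17*(20 - 8*23)) + 341804) = 1/((-3876 + 17*(20 - 184)) + 341804) = 1/((-3876 + 17*(-164)) + 341804) = 1/((-3876 - 2788) + 341804) = 1/(-6664 + 341804) = 1/335140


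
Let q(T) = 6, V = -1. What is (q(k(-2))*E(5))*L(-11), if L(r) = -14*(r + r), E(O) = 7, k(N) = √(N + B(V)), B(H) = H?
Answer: 12936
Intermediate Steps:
k(N) = √(-1 + N) (k(N) = √(N - 1) = √(-1 + N))
L(r) = -28*r
(q(k(-2))*E(5))*L(-11) = (6*7)*(-28*(-11)) = 42*308 = 12936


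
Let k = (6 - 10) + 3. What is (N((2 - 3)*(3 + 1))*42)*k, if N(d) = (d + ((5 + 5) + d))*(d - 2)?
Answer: 504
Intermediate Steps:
k = -1 (k = -4 + 3 = -1)
N(d) = (-2 + d)*(10 + 2*d) (N(d) = (d + (10 + d))*(-2 + d) = (10 + 2*d)*(-2 + d) = (-2 + d)*(10 + 2*d))
(N((2 - 3)*(3 + 1))*42)*k = ((-20 + 2*((2 - 3)*(3 + 1))² + 6*((2 - 3)*(3 + 1)))*42)*(-1) = ((-20 + 2*(-1*4)² + 6*(-1*4))*42)*(-1) = ((-20 + 2*(-4)² + 6*(-4))*42)*(-1) = ((-20 + 2*16 - 24)*42)*(-1) = ((-20 + 32 - 24)*42)*(-1) = -12*42*(-1) = -504*(-1) = 504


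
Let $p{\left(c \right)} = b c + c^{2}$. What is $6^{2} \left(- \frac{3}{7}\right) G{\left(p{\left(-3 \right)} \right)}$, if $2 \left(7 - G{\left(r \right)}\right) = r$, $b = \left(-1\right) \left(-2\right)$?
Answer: $- \frac{594}{7} \approx -84.857$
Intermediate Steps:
$b = 2$
$p{\left(c \right)} = c^{2} + 2 c$ ($p{\left(c \right)} = 2 c + c^{2} = c^{2} + 2 c$)
$G{\left(r \right)} = 7 - \frac{r}{2}$
$6^{2} \left(- \frac{3}{7}\right) G{\left(p{\left(-3 \right)} \right)} = 6^{2} \left(- \frac{3}{7}\right) \left(7 - \frac{\left(-3\right) \left(2 - 3\right)}{2}\right) = 36 \left(\left(-3\right) \frac{1}{7}\right) \left(7 - \frac{\left(-3\right) \left(-1\right)}{2}\right) = 36 \left(- \frac{3}{7}\right) \left(7 - \frac{3}{2}\right) = - \frac{108 \left(7 - \frac{3}{2}\right)}{7} = \left(- \frac{108}{7}\right) \frac{11}{2} = - \frac{594}{7}$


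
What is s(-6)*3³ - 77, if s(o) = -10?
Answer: -347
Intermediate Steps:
s(-6)*3³ - 77 = -10*3³ - 77 = -10*27 - 77 = -270 - 77 = -347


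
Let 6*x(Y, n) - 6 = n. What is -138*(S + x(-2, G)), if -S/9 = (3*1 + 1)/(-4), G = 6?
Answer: -1518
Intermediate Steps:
x(Y, n) = 1 + n/6
S = 9 (S = -9*(3*1 + 1)/(-4) = -9*(3 + 1)*(-1)/4 = -36*(-1)/4 = -9*(-1) = 9)
-138*(S + x(-2, G)) = -138*(9 + (1 + (⅙)*6)) = -138*(9 + (1 + 1)) = -138*(9 + 2) = -138*11 = -1518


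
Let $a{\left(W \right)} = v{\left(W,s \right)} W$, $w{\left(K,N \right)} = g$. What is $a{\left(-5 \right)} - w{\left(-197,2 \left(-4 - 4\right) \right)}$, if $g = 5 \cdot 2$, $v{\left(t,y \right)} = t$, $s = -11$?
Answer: $15$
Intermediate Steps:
$g = 10$
$w{\left(K,N \right)} = 10$
$a{\left(W \right)} = W^{2}$ ($a{\left(W \right)} = W W = W^{2}$)
$a{\left(-5 \right)} - w{\left(-197,2 \left(-4 - 4\right) \right)} = \left(-5\right)^{2} - 10 = 25 - 10 = 15$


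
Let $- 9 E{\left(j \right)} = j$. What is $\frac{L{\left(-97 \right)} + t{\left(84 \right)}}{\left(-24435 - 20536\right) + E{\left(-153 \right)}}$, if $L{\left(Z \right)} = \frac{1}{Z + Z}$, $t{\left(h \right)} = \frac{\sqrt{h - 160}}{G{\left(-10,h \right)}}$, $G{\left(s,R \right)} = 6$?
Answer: $\frac{1}{8721076} - \frac{i \sqrt{19}}{134862} \approx 1.1466 \cdot 10^{-7} - 3.2321 \cdot 10^{-5} i$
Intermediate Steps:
$E{\left(j \right)} = - \frac{j}{9}$
$t{\left(h \right)} = \frac{\sqrt{-160 + h}}{6}$ ($t{\left(h \right)} = \frac{\sqrt{h - 160}}{6} = \sqrt{-160 + h} \frac{1}{6} = \frac{\sqrt{-160 + h}}{6}$)
$L{\left(Z \right)} = \frac{1}{2 Z}$
$\frac{L{\left(-97 \right)} + t{\left(84 \right)}}{\left(-24435 - 20536\right) + E{\left(-153 \right)}} = \frac{\frac{1}{2 \left(-97\right)} + \frac{\sqrt{-160 + 84}}{6}}{\left(-24435 - 20536\right) - -17} = \frac{\frac{1}{2} \left(- \frac{1}{97}\right) + \frac{\sqrt{-76}}{6}}{\left(-24435 - 20536\right) + 17} = \frac{- \frac{1}{194} + \frac{2 i \sqrt{19}}{6}}{-44971 + 17} = \frac{- \frac{1}{194} + \frac{i \sqrt{19}}{3}}{-44954} = \left(- \frac{1}{194} + \frac{i \sqrt{19}}{3}\right) \left(- \frac{1}{44954}\right) = \frac{1}{8721076} - \frac{i \sqrt{19}}{134862}$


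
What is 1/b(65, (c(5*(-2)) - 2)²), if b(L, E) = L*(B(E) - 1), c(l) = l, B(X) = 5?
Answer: 1/260 ≈ 0.0038462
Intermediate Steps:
b(L, E) = 4*L (b(L, E) = L*(5 - 1) = L*4 = 4*L)
1/b(65, (c(5*(-2)) - 2)²) = 1/(4*65) = 1/260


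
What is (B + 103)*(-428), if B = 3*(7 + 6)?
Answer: -60776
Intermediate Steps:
B = 39 (B = 3*13 = 39)
(B + 103)*(-428) = (39 + 103)*(-428) = 142*(-428) = -60776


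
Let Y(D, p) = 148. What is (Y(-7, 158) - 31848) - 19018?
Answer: -50718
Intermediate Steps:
(Y(-7, 158) - 31848) - 19018 = (148 - 31848) - 19018 = -31700 - 19018 = -50718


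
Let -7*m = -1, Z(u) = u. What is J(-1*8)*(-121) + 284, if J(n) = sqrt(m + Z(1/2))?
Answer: 284 - 363*sqrt(14)/14 ≈ 186.98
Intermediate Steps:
m = 1/7 (m = -1/7*(-1) = 1/7 ≈ 0.14286)
J(n) = 3*sqrt(14)/14 (J(n) = sqrt(1/7 + 1/2) = sqrt(9/14) = 3*sqrt(14)/14)
J(-1*8)*(-121) + 284 = (3*sqrt(14)/14)*(-121) + 284 = -363*sqrt(14)/14 + 284 = 284 - 363*sqrt(14)/14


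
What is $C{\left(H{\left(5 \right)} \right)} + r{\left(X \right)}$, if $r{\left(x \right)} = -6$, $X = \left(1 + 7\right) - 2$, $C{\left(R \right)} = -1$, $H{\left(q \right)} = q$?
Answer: $-7$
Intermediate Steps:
$X = 6$ ($X = 8 - 2 = 6$)
$C{\left(H{\left(5 \right)} \right)} + r{\left(X \right)} = -1 - 6 = -7$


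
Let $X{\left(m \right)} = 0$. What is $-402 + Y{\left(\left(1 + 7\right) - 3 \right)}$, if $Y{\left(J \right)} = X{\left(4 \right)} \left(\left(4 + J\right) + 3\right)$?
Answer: $-402$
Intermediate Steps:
$Y{\left(J \right)} = 0$ ($Y{\left(J \right)} = 0 \left(\left(4 + J\right) + 3\right) = 0 \left(7 + J\right) = 0$)
$-402 + Y{\left(\left(1 + 7\right) - 3 \right)} = -402 + 0 = -402$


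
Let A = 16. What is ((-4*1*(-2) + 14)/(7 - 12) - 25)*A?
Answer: -2352/5 ≈ -470.40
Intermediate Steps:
((-4*1*(-2) + 14)/(7 - 12) - 25)*A = ((-4*1*(-2) + 14)/(7 - 12) - 25)*16 = ((-4*(-2) + 14)/(-5) - 25)*16 = ((8 + 14)*(-⅕) - 25)*16 = (22*(-⅕) - 25)*16 = (-22/5 - 25)*16 = -147/5*16 = -2352/5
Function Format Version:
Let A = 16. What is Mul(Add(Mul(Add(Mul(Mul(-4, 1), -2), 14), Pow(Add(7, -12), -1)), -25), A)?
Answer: Rational(-2352, 5) ≈ -470.40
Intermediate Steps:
Mul(Add(Mul(Add(Mul(Mul(-4, 1), -2), 14), Pow(Add(7, -12), -1)), -25), A) = Mul(Add(Mul(Add(Mul(Mul(-4, 1), -2), 14), Pow(Add(7, -12), -1)), -25), 16) = Mul(Add(Mul(Add(Mul(-4, -2), 14), Pow(-5, -1)), -25), 16) = Mul(Add(Mul(Add(8, 14), Rational(-1, 5)), -25), 16) = Mul(Add(Mul(22, Rational(-1, 5)), -25), 16) = Mul(Add(Rational(-22, 5), -25), 16) = Mul(Rational(-147, 5), 16) = Rational(-2352, 5)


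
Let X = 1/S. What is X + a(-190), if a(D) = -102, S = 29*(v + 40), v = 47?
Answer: -257345/2523 ≈ -102.00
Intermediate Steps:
S = 2523 (S = 29*(47 + 40) = 29*87 = 2523)
X = 1/2523 ≈ 0.00039635
X + a(-190) = 1/2523 - 102 = -257345/2523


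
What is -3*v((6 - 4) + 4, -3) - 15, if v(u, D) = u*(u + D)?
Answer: -69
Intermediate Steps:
v(u, D) = u*(D + u)
-3*v((6 - 4) + 4, -3) - 15 = -3*((6 - 4) + 4)*(-3 + ((6 - 4) + 4)) - 15 = -3*(2 + 4)*(-3 + (2 + 4)) - 15 = -18*(-3 + 6) - 15 = -18*3 - 15 = -3*18 - 15 = -54 - 15 = -69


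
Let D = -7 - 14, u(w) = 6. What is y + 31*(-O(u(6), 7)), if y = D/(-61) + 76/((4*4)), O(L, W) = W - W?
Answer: 1243/244 ≈ 5.0943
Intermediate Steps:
O(L, W) = 0
D = -21
y = 1243/244 (y = -21/(-61) + 76/((4*4)) = -21*(-1/61) + 76/16 = 21/61 + 76*(1/16) = 21/61 + 19/4 = 1243/244 ≈ 5.0943)
y + 31*(-O(u(6), 7)) = 1243/244 + 31*(-1*0) = 1243/244 + 31*0 = 1243/244 + 0 = 1243/244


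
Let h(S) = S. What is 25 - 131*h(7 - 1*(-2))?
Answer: -1154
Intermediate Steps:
25 - 131*h(7 - 1*(-2)) = 25 - 131*(7 - 1*(-2)) = 25 - 131*(7 + 2) = 25 - 131*9 = 25 - 1179 = -1154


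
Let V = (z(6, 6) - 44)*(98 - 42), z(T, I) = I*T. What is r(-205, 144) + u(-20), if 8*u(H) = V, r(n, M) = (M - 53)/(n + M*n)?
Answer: -1664691/29725 ≈ -56.003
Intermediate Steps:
r(n, M) = (-53 + M)/(n + M*n)
V = -448 (V = (6*6 - 44)*(98 - 42) = (36 - 44)*56 = -8*56 = -448)
u(H) = -56 (u(H) = (⅛)*(-448) = -56)
r(-205, 144) + u(-20) = (-53 + 144)/((-205)*(1 + 144)) - 56 = -1/205*91/145 - 56 = -1/205*1/145*91 - 56 = -91/29725 - 56 = -1664691/29725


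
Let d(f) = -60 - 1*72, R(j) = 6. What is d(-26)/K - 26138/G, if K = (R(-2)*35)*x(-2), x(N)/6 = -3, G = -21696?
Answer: 1412021/1139040 ≈ 1.2397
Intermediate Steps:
x(N) = -18 (x(N) = 6*(-3) = -18)
d(f) = -132 (d(f) = -60 - 72 = -132)
K = -3780 (K = (6*35)*(-18) = 210*(-18) = -3780)
d(-26)/K - 26138/G = -132/(-3780) - 26138/(-21696) = -132*(-1/3780) - 26138*(-1/21696) = 11/315 + 13069/10848 = 1412021/1139040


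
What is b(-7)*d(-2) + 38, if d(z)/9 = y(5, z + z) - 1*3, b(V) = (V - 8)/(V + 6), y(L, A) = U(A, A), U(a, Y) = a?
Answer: -907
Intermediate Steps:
y(L, A) = A
b(V) = (-8 + V)/(6 + V)
d(z) = -27 + 18*z (d(z) = 9*((z + z) - 1*3) = 9*(2*z - 3) = 9*(-3 + 2*z) = -27 + 18*z)
b(-7)*d(-2) + 38 = ((-8 - 7)/(6 - 7))*(-27 + 18*(-2)) + 38 = (-15/(-1))*(-27 - 36) + 38 = -1*(-15)*(-63) + 38 = 15*(-63) + 38 = -945 + 38 = -907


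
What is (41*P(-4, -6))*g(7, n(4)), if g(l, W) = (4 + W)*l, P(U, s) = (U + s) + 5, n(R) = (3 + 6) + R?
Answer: -24395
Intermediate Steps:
n(R) = 9 + R
P(U, s) = 5 + U + s
g(l, W) = l*(4 + W)
(41*P(-4, -6))*g(7, n(4)) = (41*(5 - 4 - 6))*(7*(4 + (9 + 4))) = (41*(-5))*(7*(4 + 13)) = -1435*17 = -205*119 = -24395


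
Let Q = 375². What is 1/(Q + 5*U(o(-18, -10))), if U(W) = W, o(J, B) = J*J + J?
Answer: 1/142155 ≈ 7.0346e-6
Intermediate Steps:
o(J, B) = J + J² (o(J, B) = J² + J = J + J²)
Q = 140625
1/(Q + 5*U(o(-18, -10))) = 1/(140625 + 5*(-18*(1 - 18))) = 1/(140625 + 5*(-18*(-17))) = 1/(140625 + 5*306) = 1/(140625 + 1530) = 1/142155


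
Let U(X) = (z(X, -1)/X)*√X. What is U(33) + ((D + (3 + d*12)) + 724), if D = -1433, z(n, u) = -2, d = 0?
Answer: -706 - 2*√33/33 ≈ -706.35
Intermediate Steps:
U(X) = -2/√X (U(X) = (-2/X)*√X = -2/√X)
U(33) + ((D + (3 + d*12)) + 724) = -2*√33/33 + ((-1433 + (3 + 0*12)) + 724) = -2*√33/33 + ((-1433 + (3 + 0)) + 724) = -2*√33/33 + ((-1433 + 3) + 724) = -2*√33/33 + (-1430 + 724) = -2*√33/33 - 706 = -706 - 2*√33/33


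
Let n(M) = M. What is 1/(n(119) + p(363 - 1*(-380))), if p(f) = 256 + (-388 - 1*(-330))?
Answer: 1/317 ≈ 0.0031546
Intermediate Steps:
p(f) = 198 (p(f) = 256 + (-388 + 330) = 256 - 58 = 198)
1/(n(119) + p(363 - 1*(-380))) = 1/(119 + 198) = 1/317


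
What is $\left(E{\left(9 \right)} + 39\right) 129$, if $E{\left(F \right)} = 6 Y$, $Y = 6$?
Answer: $9675$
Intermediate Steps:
$E{\left(F \right)} = 36$ ($E{\left(F \right)} = 6 \cdot 6 = 36$)
$\left(E{\left(9 \right)} + 39\right) 129 = \left(36 + 39\right) 129 = 75 \cdot 129 = 9675$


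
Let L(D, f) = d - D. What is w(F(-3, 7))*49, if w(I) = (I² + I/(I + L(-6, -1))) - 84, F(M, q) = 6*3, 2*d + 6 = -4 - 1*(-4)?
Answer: 11802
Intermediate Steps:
d = -3 (d = -3 + (-4 - 1*(-4))/2 = -3 + (-4 + 4)/2 = -3 + (½)*0 = -3 + 0 = -3)
F(M, q) = 18
L(D, f) = -3 - D
w(I) = -84 + I² + I/(3 + I) (w(I) = (I² + I/(I + (-3 - 1*(-6)))) - 84 = (I² + I/(I + (-3 + 6))) - 84 = (I² + I/(I + 3)) - 84 = (I² + I/(3 + I)) - 84 = -84 + I² + I/(3 + I))
w(F(-3, 7))*49 = ((-252 + 18³ - 83*18 + 3*18²)/(3 + 18))*49 = ((-252 + 5832 - 1494 + 3*324)/21)*49 = ((-252 + 5832 - 1494 + 972)/21)*49 = ((1/21)*5058)*49 = (1686/7)*49 = 11802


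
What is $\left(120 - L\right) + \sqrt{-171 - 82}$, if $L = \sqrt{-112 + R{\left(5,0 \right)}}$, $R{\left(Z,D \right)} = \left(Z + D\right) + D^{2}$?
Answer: $120 + i \sqrt{253} - i \sqrt{107} \approx 120.0 + 5.5619 i$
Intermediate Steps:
$R{\left(Z,D \right)} = D + Z + D^{2}$ ($R{\left(Z,D \right)} = \left(D + Z\right) + D^{2} = D + Z + D^{2}$)
$L = i \sqrt{107}$ ($L = \sqrt{-112 + \left(0 + 5 + 0^{2}\right)} = \sqrt{-112 + \left(0 + 5 + 0\right)} = \sqrt{-112 + 5} = \sqrt{-107} = i \sqrt{107} \approx 10.344 i$)
$\left(120 - L\right) + \sqrt{-171 - 82} = \left(120 - i \sqrt{107}\right) + \sqrt{-171 - 82} = \left(120 - i \sqrt{107}\right) + \sqrt{-253} = \left(120 - i \sqrt{107}\right) + i \sqrt{253} = 120 + i \sqrt{253} - i \sqrt{107}$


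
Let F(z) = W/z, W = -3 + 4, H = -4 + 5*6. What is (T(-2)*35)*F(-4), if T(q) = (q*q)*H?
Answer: -910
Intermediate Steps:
H = 26 (H = -4 + 30 = 26)
T(q) = 26*q² (T(q) = (q*q)*26 = q²*26 = 26*q²)
W = 1
F(z) = 1/z
(T(-2)*35)*F(-4) = ((26*(-2)²)*35)/(-4) = ((26*4)*35)*(-¼) = (104*35)*(-¼) = 3640*(-¼) = -910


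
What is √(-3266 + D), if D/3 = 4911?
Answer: √11467 ≈ 107.08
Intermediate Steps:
D = 14733 (D = 3*4911 = 14733)
√(-3266 + D) = √(-3266 + 14733) = √11467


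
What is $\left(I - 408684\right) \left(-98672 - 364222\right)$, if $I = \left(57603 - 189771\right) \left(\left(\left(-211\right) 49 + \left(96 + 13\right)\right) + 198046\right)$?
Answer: $11490729647016168$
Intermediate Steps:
$I = -24823265088$ ($I = - 132168 \left(\left(-10339 + 109\right) + 198046\right) = - 132168 \left(-10230 + 198046\right) = \left(-132168\right) 187816 = -24823265088$)
$\left(I - 408684\right) \left(-98672 - 364222\right) = \left(-24823265088 - 408684\right) \left(-98672 - 364222\right) = \left(-24823265088 - 408684\right) \left(-462894\right) = \left(-24823673772\right) \left(-462894\right) = 11490729647016168$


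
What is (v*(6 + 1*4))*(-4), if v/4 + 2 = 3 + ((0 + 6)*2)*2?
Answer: -4000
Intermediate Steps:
v = 100 (v = -8 + 4*(3 + ((0 + 6)*2)*2) = -8 + 4*(3 + (6*2)*2) = -8 + 4*(3 + 12*2) = -8 + 4*(3 + 24) = -8 + 4*27 = -8 + 108 = 100)
(v*(6 + 1*4))*(-4) = (100*(6 + 1*4))*(-4) = (100*(6 + 4))*(-4) = (100*10)*(-4) = 1000*(-4) = -4000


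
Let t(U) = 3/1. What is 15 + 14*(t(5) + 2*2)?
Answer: 113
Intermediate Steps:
t(U) = 3 (t(U) = 3*1 = 3)
15 + 14*(t(5) + 2*2) = 15 + 14*(3 + 2*2) = 15 + 14*(3 + 4) = 15 + 14*7 = 15 + 98 = 113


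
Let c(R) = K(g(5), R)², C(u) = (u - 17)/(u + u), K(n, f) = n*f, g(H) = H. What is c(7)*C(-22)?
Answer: 47775/44 ≈ 1085.8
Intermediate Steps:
K(n, f) = f*n
C(u) = (-17 + u)/(2*u) (C(u) = (-17 + u)/((2*u)) = (-17 + u)*(1/(2*u)) = (-17 + u)/(2*u))
c(R) = 25*R² (c(R) = (R*5)² = (5*R)² = 25*R²)
c(7)*C(-22) = (25*7²)*((½)*(-17 - 22)/(-22)) = (25*49)*((½)*(-1/22)*(-39)) = 1225*(39/44) = 47775/44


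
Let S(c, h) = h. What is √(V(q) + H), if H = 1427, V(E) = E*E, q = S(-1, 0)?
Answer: √1427 ≈ 37.776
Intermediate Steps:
q = 0
V(E) = E²
√(V(q) + H) = √(0² + 1427) = √(0 + 1427) = √1427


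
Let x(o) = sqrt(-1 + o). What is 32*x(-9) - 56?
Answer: -56 + 32*I*sqrt(10) ≈ -56.0 + 101.19*I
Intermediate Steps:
32*x(-9) - 56 = 32*sqrt(-1 - 9) - 56 = 32*sqrt(-10) - 56 = 32*(I*sqrt(10)) - 56 = 32*I*sqrt(10) - 56 = -56 + 32*I*sqrt(10)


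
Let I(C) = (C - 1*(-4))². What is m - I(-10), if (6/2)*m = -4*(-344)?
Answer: 1268/3 ≈ 422.67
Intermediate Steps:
I(C) = (4 + C)² (I(C) = (C + 4)² = (4 + C)²)
m = 1376/3 (m = (-4*(-344))/3 = (⅓)*1376 = 1376/3 ≈ 458.67)
m - I(-10) = 1376/3 - (4 - 10)² = 1376/3 - 1*(-6)² = 1376/3 - 1*36 = 1376/3 - 36 = 1268/3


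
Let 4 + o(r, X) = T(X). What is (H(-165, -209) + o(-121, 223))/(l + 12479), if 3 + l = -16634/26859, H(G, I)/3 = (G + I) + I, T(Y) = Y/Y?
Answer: -23528484/167538125 ≈ -0.14044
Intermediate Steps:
T(Y) = 1
H(G, I) = 3*G + 6*I (H(G, I) = 3*((G + I) + I) = 3*(G + 2*I) = 3*G + 6*I)
o(r, X) = -3 (o(r, X) = -4 + 1 = -3)
l = -97211/26859 (l = -3 - 16634/26859 = -97211/26859 ≈ -3.6193)
(H(-165, -209) + o(-121, 223))/(l + 12479) = ((3*(-165) + 6*(-209)) - 3)/(-97211/26859 + 12479) = ((-495 - 1254) - 3)/(335076250/26859) = (-1749 - 3)*(26859/335076250) = -1752*26859/335076250 = -23528484/167538125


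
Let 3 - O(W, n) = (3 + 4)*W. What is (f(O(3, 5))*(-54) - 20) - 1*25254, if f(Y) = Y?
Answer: -24302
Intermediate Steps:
O(W, n) = 3 - 7*W (O(W, n) = 3 - (3 + 4)*W = 3 - 7*W)
(f(O(3, 5))*(-54) - 20) - 1*25254 = ((3 - 7*3)*(-54) - 20) - 1*25254 = ((3 - 21)*(-54) - 20) - 25254 = (-18*(-54) - 20) - 25254 = (972 - 20) - 25254 = 952 - 25254 = -24302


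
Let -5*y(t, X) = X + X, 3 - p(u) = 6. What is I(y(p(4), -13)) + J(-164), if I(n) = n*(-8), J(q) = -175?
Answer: -1083/5 ≈ -216.60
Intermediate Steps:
p(u) = -3 (p(u) = 3 - 1*6 = 3 - 6 = -3)
y(t, X) = -2*X/5 (y(t, X) = -(X + X)/5 = -2*X/5)
I(n) = -8*n
I(y(p(4), -13)) + J(-164) = -(-16)*(-13)/5 - 175 = -8*26/5 - 175 = -208/5 - 175 = -1083/5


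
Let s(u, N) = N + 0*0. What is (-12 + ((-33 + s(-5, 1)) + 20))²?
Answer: 576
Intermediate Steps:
s(u, N) = N (s(u, N) = N + 0 = N)
(-12 + ((-33 + s(-5, 1)) + 20))² = (-12 + ((-33 + 1) + 20))² = (-12 + (-32 + 20))² = (-12 - 12)² = (-24)² = 576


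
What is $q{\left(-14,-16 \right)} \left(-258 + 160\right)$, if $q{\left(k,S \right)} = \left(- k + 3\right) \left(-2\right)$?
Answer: $3332$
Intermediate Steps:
$q{\left(k,S \right)} = -6 + 2 k$ ($q{\left(k,S \right)} = \left(3 - k\right) \left(-2\right) = -6 + 2 k$)
$q{\left(-14,-16 \right)} \left(-258 + 160\right) = \left(-6 + 2 \left(-14\right)\right) \left(-258 + 160\right) = \left(-6 - 28\right) \left(-98\right) = \left(-34\right) \left(-98\right) = 3332$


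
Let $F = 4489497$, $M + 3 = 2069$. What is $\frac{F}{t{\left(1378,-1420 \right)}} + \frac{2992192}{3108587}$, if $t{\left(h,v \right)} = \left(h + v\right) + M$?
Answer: $\frac{13962048207347}{6291780088} \approx 2219.1$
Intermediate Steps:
$M = 2066$ ($M = -3 + 2069 = 2066$)
$t{\left(h,v \right)} = 2066 + h + v$ ($t{\left(h,v \right)} = \left(h + v\right) + 2066 = 2066 + h + v$)
$\frac{F}{t{\left(1378,-1420 \right)}} + \frac{2992192}{3108587} = \frac{4489497}{2066 + 1378 - 1420} + \frac{2992192}{3108587} = \frac{4489497}{2024} + 2992192 \cdot \frac{1}{3108587} = 4489497 \cdot \frac{1}{2024} + \frac{2992192}{3108587} = \frac{4489497}{2024} + \frac{2992192}{3108587} = \frac{13962048207347}{6291780088}$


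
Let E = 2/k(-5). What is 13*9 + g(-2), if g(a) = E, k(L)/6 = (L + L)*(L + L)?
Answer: 35101/300 ≈ 117.00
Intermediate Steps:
k(L) = 24*L**2 (k(L) = 6*((L + L)*(L + L)) = 6*((2*L)*(2*L)) = 6*(4*L**2) = 24*L**2)
E = 1/300 (E = 2/((24*(-5)**2)) = 2/((24*25)) = 2/600 = 2*(1/600) = 1/300 ≈ 0.0033333)
g(a) = 1/300
13*9 + g(-2) = 13*9 + 1/300 = 117 + 1/300 = 35101/300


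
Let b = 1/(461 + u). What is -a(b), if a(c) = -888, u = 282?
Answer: 888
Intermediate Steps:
b = 1/743 (b = 1/(461 + 282) = 1/743 ≈ 0.0013459)
-a(b) = -1*(-888) = 888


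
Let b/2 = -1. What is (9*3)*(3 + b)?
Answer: 27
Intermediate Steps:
b = -2 (b = 2*(-1) = -2)
(9*3)*(3 + b) = (9*3)*(3 - 2) = 27*1 = 27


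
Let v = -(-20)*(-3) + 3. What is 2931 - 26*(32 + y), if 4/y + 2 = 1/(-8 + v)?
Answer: 281729/131 ≈ 2150.6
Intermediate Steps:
v = -57 (v = -5*12 + 3 = -60 + 3 = -57)
y = -260/131 (y = 4/(-2 + 1/(-8 - 57)) = 4/(-2 + 1/(-65)) = 4/(-2 - 1/65) = 4/(-131/65) = 4*(-65/131) = -260/131 ≈ -1.9847)
2931 - 26*(32 + y) = 2931 - 26*(32 - 260/131) = 2931 - 26*3932/131 = 2931 - 102232/131 = 281729/131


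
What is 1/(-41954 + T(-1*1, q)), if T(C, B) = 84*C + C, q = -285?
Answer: -1/42039 ≈ -2.3787e-5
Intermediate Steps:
T(C, B) = 85*C
1/(-41954 + T(-1*1, q)) = 1/(-41954 + 85*(-1*1)) = 1/(-41954 + 85*(-1)) = 1/(-41954 - 85) = 1/(-42039) = -1/42039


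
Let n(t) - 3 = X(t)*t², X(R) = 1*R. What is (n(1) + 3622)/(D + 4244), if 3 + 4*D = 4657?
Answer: 1036/1545 ≈ 0.67055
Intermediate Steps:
D = 2327/2 (D = -¾ + (¼)*4657 = -¾ + 4657/4 = 2327/2 ≈ 1163.5)
X(R) = R
n(t) = 3 + t³ (n(t) = 3 + t*t² = 3 + t³)
(n(1) + 3622)/(D + 4244) = ((3 + 1³) + 3622)/(2327/2 + 4244) = ((3 + 1) + 3622)/(10815/2) = (4 + 3622)*(2/10815) = 3626*(2/10815) = 1036/1545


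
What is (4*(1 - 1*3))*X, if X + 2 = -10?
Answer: 96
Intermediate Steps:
X = -12 (X = -2 - 10 = -12)
(4*(1 - 1*3))*X = (4*(1 - 1*3))*(-12) = (4*(1 - 3))*(-12) = (4*(-2))*(-12) = -8*(-12) = 96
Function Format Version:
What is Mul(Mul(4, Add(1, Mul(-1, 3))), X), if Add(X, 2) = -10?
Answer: 96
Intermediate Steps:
X = -12 (X = Add(-2, -10) = -12)
Mul(Mul(4, Add(1, Mul(-1, 3))), X) = Mul(Mul(4, Add(1, Mul(-1, 3))), -12) = Mul(Mul(4, Add(1, -3)), -12) = Mul(Mul(4, -2), -12) = Mul(-8, -12) = 96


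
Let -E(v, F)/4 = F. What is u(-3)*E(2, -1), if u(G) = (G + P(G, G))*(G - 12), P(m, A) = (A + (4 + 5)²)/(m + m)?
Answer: 960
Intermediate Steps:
P(m, A) = (81 + A)/(2*m) (P(m, A) = (A + 9²)/((2*m)) = (A + 81)*(1/(2*m)) = (81 + A)*(1/(2*m)) = (81 + A)/(2*m))
E(v, F) = -4*F
u(G) = (-12 + G)*(G + (81 + G)/(2*G)) (u(G) = (G + (81 + G)/(2*G))*(G - 12) = (G + (81 + G)/(2*G))*(-12 + G) = (-12 + G)*(G + (81 + G)/(2*G)))
u(-3)*E(2, -1) = (69/2 + (-3)² - 486/(-3) - 23/2*(-3))*(-4*(-1)) = (69/2 + 9 - 486*(-⅓) + 69/2)*4 = (69/2 + 9 + 162 + 69/2)*4 = 240*4 = 960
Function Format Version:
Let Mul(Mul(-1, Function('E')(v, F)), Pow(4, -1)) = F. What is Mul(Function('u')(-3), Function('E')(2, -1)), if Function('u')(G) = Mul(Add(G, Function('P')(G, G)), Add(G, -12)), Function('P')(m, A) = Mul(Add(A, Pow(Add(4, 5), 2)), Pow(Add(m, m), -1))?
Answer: 960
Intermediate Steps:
Function('P')(m, A) = Mul(Rational(1, 2), Pow(m, -1), Add(81, A)) (Function('P')(m, A) = Mul(Add(A, Pow(9, 2)), Pow(Mul(2, m), -1)) = Mul(Add(A, 81), Mul(Rational(1, 2), Pow(m, -1))) = Mul(Add(81, A), Mul(Rational(1, 2), Pow(m, -1))) = Mul(Rational(1, 2), Pow(m, -1), Add(81, A)))
Function('E')(v, F) = Mul(-4, F)
Function('u')(G) = Mul(Add(-12, G), Add(G, Mul(Rational(1, 2), Pow(G, -1), Add(81, G)))) (Function('u')(G) = Mul(Add(G, Mul(Rational(1, 2), Pow(G, -1), Add(81, G))), Add(G, -12)) = Mul(Add(G, Mul(Rational(1, 2), Pow(G, -1), Add(81, G))), Add(-12, G)) = Mul(Add(-12, G), Add(G, Mul(Rational(1, 2), Pow(G, -1), Add(81, G)))))
Mul(Function('u')(-3), Function('E')(2, -1)) = Mul(Add(Rational(69, 2), Pow(-3, 2), Mul(-486, Pow(-3, -1)), Mul(Rational(-23, 2), -3)), Mul(-4, -1)) = Mul(Add(Rational(69, 2), 9, Mul(-486, Rational(-1, 3)), Rational(69, 2)), 4) = Mul(Add(Rational(69, 2), 9, 162, Rational(69, 2)), 4) = Mul(240, 4) = 960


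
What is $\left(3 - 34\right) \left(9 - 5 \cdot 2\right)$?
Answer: $31$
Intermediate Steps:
$\left(3 - 34\right) \left(9 - 5 \cdot 2\right) = - 31 \left(9 - 10\right) = \left(-31\right) \left(-1\right) = 31$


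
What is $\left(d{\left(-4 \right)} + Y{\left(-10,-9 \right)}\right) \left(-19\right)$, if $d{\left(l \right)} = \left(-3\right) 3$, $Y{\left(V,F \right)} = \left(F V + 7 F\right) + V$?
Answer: $-152$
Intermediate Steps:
$Y{\left(V,F \right)} = V + 7 F + F V$ ($Y{\left(V,F \right)} = \left(7 F + F V\right) + V = V + 7 F + F V$)
$d{\left(l \right)} = -9$
$\left(d{\left(-4 \right)} + Y{\left(-10,-9 \right)}\right) \left(-19\right) = \left(-9 - -17\right) \left(-19\right) = \left(-9 + 17\right) \left(-19\right) = 8 \left(-19\right) = -152$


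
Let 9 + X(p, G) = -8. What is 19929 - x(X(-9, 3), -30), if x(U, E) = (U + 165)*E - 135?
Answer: 24504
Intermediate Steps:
X(p, G) = -17 (X(p, G) = -9 - 8 = -17)
x(U, E) = -135 + E*(165 + U) (x(U, E) = (165 + U)*E - 135 = E*(165 + U) - 135 = -135 + E*(165 + U))
19929 - x(X(-9, 3), -30) = 19929 - (-135 + 165*(-30) - 30*(-17)) = 19929 - (-135 - 4950 + 510) = 19929 - 1*(-4575) = 19929 + 4575 = 24504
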